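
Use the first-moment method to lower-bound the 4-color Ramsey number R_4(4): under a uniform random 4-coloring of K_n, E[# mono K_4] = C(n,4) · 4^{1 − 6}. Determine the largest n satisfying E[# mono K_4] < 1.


We need C(n, 4) · 4^{1 − 6} < 1, i.e. C(n, 4) < 4^{6 − 1} = 1024.
Check values of n near the boundary:
  n = 8: C(8, 4) = 70; 70 < 1024? YES
  n = 9: C(9, 4) = 126; 126 < 1024? YES
  n = 10: C(10, 4) = 210; 210 < 1024? YES
  n = 11: C(11, 4) = 330; 330 < 1024? YES
  n = 12: C(12, 4) = 495; 495 < 1024? YES
  n = 13: C(13, 4) = 715; 715 < 1024? YES
  n = 14: C(14, 4) = 1001; 1001 < 1024? YES
  n = 15: C(15, 4) = 1365; 1365 < 1024? NO
  n = 16: C(16, 4) = 1820; 1820 < 1024? NO
The largest n with C(n, 4) < 1024 is n = 14 (where E[X] = 1001/1024 ≈ 0.9775). Hence R_4(4) > 14, i.e. R_4(4) ≥ 15.

Largest n = 14; hence R_4(4) > 14.


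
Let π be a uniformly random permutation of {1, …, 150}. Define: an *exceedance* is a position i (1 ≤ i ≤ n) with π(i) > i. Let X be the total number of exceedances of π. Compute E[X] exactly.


Write X = Σ_{i=1}^{150} X_i, where X_i = 1_{π(i) > i}.
For each fixed i, π(i) is uniform over {1, …, 150} (marginal of a uniform permutation), so P[π(i) > i] = (n − i)/n. Summing: Σ_{i=1}^{150} (n − i)/n = (0 + 1 + … + 149)/150 = 150(150 − 1)/(2·150) = (150 − 1)/2.
Hence E[X] = Σ_{i=1}^{150} (150 − i)/150 = 149/2 ≈ 74.500000.

E[X] = 149/2 = 74.500000.


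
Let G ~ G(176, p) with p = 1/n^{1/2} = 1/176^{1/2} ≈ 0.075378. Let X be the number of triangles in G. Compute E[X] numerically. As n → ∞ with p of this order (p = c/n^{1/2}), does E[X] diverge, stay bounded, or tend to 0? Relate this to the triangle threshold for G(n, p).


Number of potential triangles: C(176, 3) = 893200.
Each occurs with probability p³ ≈ (0.075378)³ ≈ 4.2828316e-04.
By linearity: E[X] = C(176, 3)·p³ ≈ 893200 · 4.2828316e-04 ≈ 382.54252.
Since α = 1/2 < 1, p = c/n^{1/2} ≫ 1/n is above the triangle threshold p ~ 1/n. Asymptotically E[X] ~ (c³/6)·n^{3(1−α)} = (1³/6)·n^{1.5} → ∞; triangles are abundant w.h.p.

E[X] ≈ 382.54252; in regime p = Θ(1/n^{1/2}) E[X] diverges (above the triangle threshold p ~ 1/n).


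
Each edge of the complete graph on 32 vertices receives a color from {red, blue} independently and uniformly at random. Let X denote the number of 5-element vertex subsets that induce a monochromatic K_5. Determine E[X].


Let X = Σ_S X_S over the C(32, 5) = 201376 subsets S of size 5, where X_S = 1 if the K_5 on S is monochromatic.
For a fixed S, the K_5 on S has C(5, 2) = 10 edges. P[all 10 edges red] = (1/2)^10, and likewise for blue, so P[monochromatic] = 2·(1/2)^10 = 2^{1 − 10} = 1/512.
By linearity: E[X] = C(32, 5) · 2^{1 − 10} = 201376 · 1/512 = 6293/16.
Numerically: E[X] ≈ 393.31250.

E[X] = C(32,5)·2^(1−C(5,2)) = 6293/16 ≈ 393.31250.


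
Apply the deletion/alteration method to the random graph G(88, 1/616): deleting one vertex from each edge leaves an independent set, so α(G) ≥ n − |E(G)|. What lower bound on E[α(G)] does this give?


E[|E(G)|] = C(88, 2)·p = 3828 · (1/616) = 87/14.
E[α(G)] ≥ n − E[|E(G)|] = 88 − 87/14 = 1145/14.
Numerically: ≈ 81.78571.
(This is only a lower bound; the true E[α(G)] may be larger.)

E[α(G)] ≥ 1145/14 ≈ 81.78571.


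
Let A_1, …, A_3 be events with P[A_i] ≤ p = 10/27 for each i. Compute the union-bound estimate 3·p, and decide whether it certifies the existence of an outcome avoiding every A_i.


Union bound: P[∪_{i=1}^{3} A_i] ≤ Σ_i P[A_i] ≤ 3·p = 3·(10/27) = 10/9.
Numerically: 10/9 ≈ 1.1111111.
Is 10/9 < 1? NO.
Since the bound 10/9 is ≥ 1, the union bound is uninformative here; it does NOT by itself certify existence.

3·p = 10/9 ≈ 1.1111111; existence NOT certified by the union bound.


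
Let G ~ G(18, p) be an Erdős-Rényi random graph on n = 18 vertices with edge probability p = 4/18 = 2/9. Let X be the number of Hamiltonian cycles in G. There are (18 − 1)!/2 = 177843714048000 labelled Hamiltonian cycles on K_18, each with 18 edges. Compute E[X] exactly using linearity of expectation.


K_18 has (18 − 1)!/2 = 177843714048000 labelled Hamiltonian cycles.
For each such Hamiltonian cycle H, let X_H = 1 if all 18 edges of H are present in G. Then P[X_H = 1] = p^{18} = (2/9)^{18} = 262144/150094635296999121.
Summing the indicators: E[X] = Σ_H E[X_H] = 177843714048000 · p^{18} = 177843714048000 · 262144/150094635296999121 = 63951526166528000/205891132094649.
Numerically: E[X] ≈ 310.608.

E[X] = 177843714048000 · (2/9)^{18} = 63951526166528000/205891132094649 ≈ 310.608.


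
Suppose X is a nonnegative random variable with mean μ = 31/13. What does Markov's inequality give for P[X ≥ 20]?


μ = E[X] = 31/13, a = 20.
Markov: P[X ≥ 20] ≤ μ/a = (31/13)/20 = 31/260.
Numerically: ≈ 0.1192.
(Since a = 20 > μ = 2.3846, the bound 31/260 is < 1 and informative.)

P[X ≥ 20] ≤ 31/260 ≈ 0.1192.


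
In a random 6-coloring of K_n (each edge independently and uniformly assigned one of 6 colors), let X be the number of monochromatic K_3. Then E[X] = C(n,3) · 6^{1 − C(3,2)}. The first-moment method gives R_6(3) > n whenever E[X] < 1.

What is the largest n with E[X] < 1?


We need C(n, 3) · 6^{1 − 3} < 1, i.e. C(n, 3) < 6^{3 − 1} = 36.
Check values of n near the boundary:
  n = 3: C(3, 3) = 1; 1 < 36? YES
  n = 4: C(4, 3) = 4; 4 < 36? YES
  n = 5: C(5, 3) = 10; 10 < 36? YES
  n = 6: C(6, 3) = 20; 20 < 36? YES
  n = 7: C(7, 3) = 35; 35 < 36? YES
  n = 8: C(8, 3) = 56; 56 < 36? NO
  n = 9: C(9, 3) = 84; 84 < 36? NO
  n = 10: C(10, 3) = 120; 120 < 36? NO
The largest n with C(n, 3) < 36 is n = 7 (where E[X] = 35/36 ≈ 0.972222). Hence R_6(3) > 7, i.e. R_6(3) ≥ 8.

Largest n = 7; hence R_6(3) > 7.


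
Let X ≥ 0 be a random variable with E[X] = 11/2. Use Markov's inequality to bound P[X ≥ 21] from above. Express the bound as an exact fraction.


μ = E[X] = 11/2, a = 21.
Markov: P[X ≥ 21] ≤ μ/a = (11/2)/21 = 11/42.
Numerically: ≈ 0.262.
(Since a = 21 > μ = 5.500, the bound 11/42 is < 1 and informative.)

P[X ≥ 21] ≤ 11/42 ≈ 0.262.


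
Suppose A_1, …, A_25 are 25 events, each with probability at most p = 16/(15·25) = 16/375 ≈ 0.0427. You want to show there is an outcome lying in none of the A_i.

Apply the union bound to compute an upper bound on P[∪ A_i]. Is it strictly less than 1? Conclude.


Union bound: P[∪_{i=1}^{25} A_i] ≤ Σ_i P[A_i] ≤ 25·p = 25·(16/375) = 16/15.
Numerically: 16/15 ≈ 1.0667.
Is 16/15 < 1? NO.
Since the bound 16/15 is ≥ 1, the union bound is uninformative here; it does NOT by itself certify existence.

25·p = 16/15 ≈ 1.0667; existence NOT certified by the union bound.


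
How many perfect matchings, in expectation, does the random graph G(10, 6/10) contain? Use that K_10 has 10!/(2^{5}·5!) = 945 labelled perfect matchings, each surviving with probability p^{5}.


K_10 has 10!/(2^{5}·5!) = 945 labelled perfect matchings.
For each such perfect matching H, let X_H = 1 if all 5 edges of H are present in G. Then P[X_H = 1] = p^{5} = (3/5)^{5} = 243/3125.
By linearity of expectation: E[X] = Σ_H E[X_H] = 945 · p^{5} = 945 · 243/3125 = 45927/625.
Numerically: E[X] ≈ 73.5.

E[X] = 945 · (3/5)^{5} = 45927/625 ≈ 73.5.


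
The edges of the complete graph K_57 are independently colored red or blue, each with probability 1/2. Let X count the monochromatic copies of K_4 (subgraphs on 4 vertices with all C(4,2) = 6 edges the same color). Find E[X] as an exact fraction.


Let X = Σ_S X_S over the C(57, 4) = 395010 subsets S of size 4, where X_S = 1 if the K_4 on S is monochromatic.
For a fixed S, the K_4 on S has C(4, 2) = 6 edges. P[all 6 edges red] = (1/2)^6, and likewise for blue, so P[monochromatic] = 2·(1/2)^6 = 2^{1 − 6} = 1/32.
Summing: E[X] = C(57, 4) · 2^{1 − 6} = 395010 · 1/32 = 197505/16.
Numerically: E[X] ≈ 12344.0625.

E[X] = C(57,4)·2^(1−C(4,2)) = 197505/16 ≈ 12344.0625.


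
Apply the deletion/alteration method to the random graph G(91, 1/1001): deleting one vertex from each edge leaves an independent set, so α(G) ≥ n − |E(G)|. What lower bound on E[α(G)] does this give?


E[|E(G)|] = C(91, 2)·p = 4095 · (1/1001) = 45/11.
E[α(G)] ≥ n − E[|E(G)|] = 91 − 45/11 = 956/11.
Numerically: ≈ 86.909.
(This is only a lower bound; the true E[α(G)] may be larger.)

E[α(G)] ≥ 956/11 ≈ 86.909.


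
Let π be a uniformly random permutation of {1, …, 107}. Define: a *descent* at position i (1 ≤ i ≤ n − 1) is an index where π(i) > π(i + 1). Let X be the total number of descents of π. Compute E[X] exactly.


Write X = Σ X_I over i = 1, …, 106, with X_I the indicator of one descent.
There are 106 indicators.
For each fixed i, the pair (π(i), π(i+1)) is a uniformly random ordered pair of distinct values from {1, …, 107}; by symmetry P[π(i) > π(i+1)] = 1/2.
By linearity: E[X] = 106 · (1/2) = (107 − 1) · (1/2) = 53 ≈ 53.000000.

E[X] = 53 = 53.000000.


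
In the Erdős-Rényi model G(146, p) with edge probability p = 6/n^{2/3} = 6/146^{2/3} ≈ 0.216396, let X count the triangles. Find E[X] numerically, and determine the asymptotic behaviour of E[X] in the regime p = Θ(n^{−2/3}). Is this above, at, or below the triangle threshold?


Number of potential triangles: C(146, 3) = 508080.
Each occurs with probability p³ ≈ (0.216396)³ ≈ 1.01332333e-02.
By linearity: E[X] = C(146, 3)·p³ ≈ 508080 · 1.01332333e-02 ≈ 5148.493151.
Since α = 2/3 < 1, p = c/n^{2/3} ≫ 1/n is above the triangle threshold p ~ 1/n. Asymptotically E[X] ~ (c³/6)·n^{3(1−α)} = (6³/6)·n^{1} → ∞; triangles are abundant w.h.p.

E[X] ≈ 5148.493151; in regime p = Θ(1/n^{2/3}) E[X] diverges (above the triangle threshold p ~ 1/n).


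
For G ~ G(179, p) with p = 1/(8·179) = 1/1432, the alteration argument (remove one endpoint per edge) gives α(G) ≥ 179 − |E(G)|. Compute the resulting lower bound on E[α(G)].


E[|E(G)|] = C(179, 2)·p = 15931 · (1/1432) = 89/8.
E[α(G)] ≥ n − E[|E(G)|] = 179 − 89/8 = 1343/8.
Numerically: ≈ 167.87500.
(This is only a lower bound; the true E[α(G)] may be larger.)

E[α(G)] ≥ 1343/8 ≈ 167.87500.


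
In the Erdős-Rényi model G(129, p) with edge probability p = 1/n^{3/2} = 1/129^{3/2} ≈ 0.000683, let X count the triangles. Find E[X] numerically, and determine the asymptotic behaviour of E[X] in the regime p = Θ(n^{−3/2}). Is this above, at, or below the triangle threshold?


Number of potential triangles: C(129, 3) = 349504.
Each occurs with probability p³ ≈ (0.000683)³ ≈ 3.17941e-10.
By linearity: E[X] = C(129, 3)·p³ ≈ 349504 · 3.17941e-10 ≈ 0.000.
Since α = 3/2 > 1, p = c/n^{3/2} = o(1/n) is below the triangle threshold p ~ 1/n. Asymptotically E[X] ~ (c³/6)·n^{3(1−α)} = (1³/6)·n^{-1.5} → 0, so by Markov's inequality G has no triangles w.h.p.

E[X] ≈ 0.000; in regime p = Θ(1/n^{3/2}) E[X] tends to 0 (below the triangle threshold p ~ 1/n).


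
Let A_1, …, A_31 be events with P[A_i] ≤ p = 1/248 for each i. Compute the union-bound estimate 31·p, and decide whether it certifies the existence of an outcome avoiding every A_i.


Union bound: P[∪_{i=1}^{31} A_i] ≤ Σ_i P[A_i] ≤ 31·p = 31·(1/248) = 1/8.
Numerically: 1/8 ≈ 0.1250000.
Is 1/8 < 1? YES.
Since P[∪ A_i] ≤ 1/8 < 1, the complement has P[∩ A_i^c] ≥ 1 − 1/8 = 7/8 > 0, so some outcome avoids every A_i.

31·p = 1/8 ≈ 0.1250000; existence CERTIFIED by the union bound.


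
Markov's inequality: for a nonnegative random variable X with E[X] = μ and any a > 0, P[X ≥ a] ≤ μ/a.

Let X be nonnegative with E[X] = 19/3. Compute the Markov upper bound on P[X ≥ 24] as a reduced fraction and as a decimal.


μ = E[X] = 19/3, a = 24.
Markov: P[X ≥ 24] ≤ μ/a = (19/3)/24 = 19/72.
Numerically: ≈ 0.264.
(Since a = 24 > μ = 6.333, the bound 19/72 is < 1 and informative.)

P[X ≥ 24] ≤ 19/72 ≈ 0.264.


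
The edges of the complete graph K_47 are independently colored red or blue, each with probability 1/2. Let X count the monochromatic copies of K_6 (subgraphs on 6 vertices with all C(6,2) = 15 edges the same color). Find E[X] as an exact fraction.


Let X = Σ_S X_S over the C(47, 6) = 10737573 subsets S of size 6, where X_S = 1 if the K_6 on S is monochromatic.
For a fixed S, the K_6 on S has C(6, 2) = 15 edges. P[all 15 edges red] = (1/2)^15, and likewise for blue, so P[monochromatic] = 2·(1/2)^15 = 2^{1 − 15} = 1/16384.
Summing: E[X] = C(47, 6) · 2^{1 − 15} = 10737573 · 1/16384 = 10737573/16384.
Numerically: E[X] ≈ 655.3694.

E[X] = C(47,6)·2^(1−C(6,2)) = 10737573/16384 ≈ 655.3694.


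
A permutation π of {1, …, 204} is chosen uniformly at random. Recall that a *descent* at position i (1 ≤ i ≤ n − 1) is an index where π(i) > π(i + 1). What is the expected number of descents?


Write X = Σ X_I over i = 1, …, 203, with X_I the indicator of one descent.
There are 203 indicators.
For each fixed i, the pair (π(i), π(i+1)) is a uniformly random ordered pair of distinct values from {1, …, 204}; by symmetry P[π(i) > π(i+1)] = 1/2.
By linearity: E[X] = 203 · (1/2) = (204 − 1) · (1/2) = 203/2 ≈ 101.5000.

E[X] = 203/2 = 101.5000.


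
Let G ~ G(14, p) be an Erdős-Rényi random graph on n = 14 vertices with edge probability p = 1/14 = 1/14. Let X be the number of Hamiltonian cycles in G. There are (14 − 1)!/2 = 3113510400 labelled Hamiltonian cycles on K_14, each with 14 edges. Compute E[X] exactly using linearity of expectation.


K_14 has (14 − 1)!/2 = 3113510400 labelled Hamiltonian cycles.
For each such Hamiltonian cycle H, let X_H = 1 if all 14 edges of H are present in G. Then P[X_H = 1] = p^{14} = (1/14)^{14} = 1/11112006825558016.
By linearity: E[X] = Σ_H E[X_H] = 3113510400 · p^{14} = 3113510400 · 1/11112006825558016 = 868725/3100448333024.
Numerically: E[X] ≈ 2.802e-07.

E[X] = 3113510400 · (1/14)^{14} = 868725/3100448333024 ≈ 2.802e-07.


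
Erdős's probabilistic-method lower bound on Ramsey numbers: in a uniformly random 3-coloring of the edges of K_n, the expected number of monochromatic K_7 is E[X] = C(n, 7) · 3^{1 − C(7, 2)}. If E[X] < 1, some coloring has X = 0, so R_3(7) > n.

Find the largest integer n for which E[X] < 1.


We need C(n, 7) · 3^{1 − 21} < 1, i.e. C(n, 7) < 3^{21 − 1} = 3486784401.
Check values of n near the boundary:
  n = 77: C(77, 7) = 2404808340; 2404808340 < 3486784401? YES
  n = 78: C(78, 7) = 2641902120; 2641902120 < 3486784401? YES
  n = 79: C(79, 7) = 2898753715; 2898753715 < 3486784401? YES
  n = 80: C(80, 7) = 3176716400; 3176716400 < 3486784401? YES
  n = 81: C(81, 7) = 3477216600; 3477216600 < 3486784401? YES
  n = 82: C(82, 7) = 3801756816; 3801756816 < 3486784401? NO
  n = 83: C(83, 7) = 4151918628; 4151918628 < 3486784401? NO
  n = 84: C(84, 7) = 4529365776; 4529365776 < 3486784401? NO
The largest n with C(n, 7) < 3486784401 is n = 81 (where E[X] = 42928600/43046721 ≈ 0.99726). Hence R_3(7) > 81, i.e. R_3(7) ≥ 82.

Largest n = 81; hence R_3(7) > 81.


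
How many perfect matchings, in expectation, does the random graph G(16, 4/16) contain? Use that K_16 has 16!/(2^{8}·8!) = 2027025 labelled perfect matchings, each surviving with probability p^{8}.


K_16 has 16!/(2^{8}·8!) = 2027025 labelled perfect matchings.
For each such perfect matching H, let X_H = 1 if all 8 edges of H are present in G. Then P[X_H = 1] = p^{8} = (1/4)^{8} = 1/65536.
By linearity of expectation: E[X] = Σ_H E[X_H] = 2027025 · p^{8} = 2027025 · 1/65536 = 2027025/65536.
Numerically: E[X] ≈ 30.93.

E[X] = 2027025 · (1/4)^{8} = 2027025/65536 ≈ 30.93.


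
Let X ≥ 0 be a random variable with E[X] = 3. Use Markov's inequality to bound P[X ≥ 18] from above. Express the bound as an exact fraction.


μ = E[X] = 3, a = 18.
Markov: P[X ≥ 18] ≤ μ/a = (3)/18 = 1/6.
Numerically: ≈ 0.166667.
(Since a = 18 > μ = 3.000000, the bound 1/6 is < 1 and informative.)

P[X ≥ 18] ≤ 1/6 ≈ 0.166667.


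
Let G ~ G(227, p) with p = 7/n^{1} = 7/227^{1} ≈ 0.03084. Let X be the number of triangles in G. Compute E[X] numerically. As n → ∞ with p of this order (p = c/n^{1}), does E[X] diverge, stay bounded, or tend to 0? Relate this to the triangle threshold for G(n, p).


Number of potential triangles: C(227, 3) = 1923825.
Each occurs with probability p³ ≈ (0.03084)³ ≈ 2.932355e-05.
By linearity: E[X] = C(227, 3)·p³ ≈ 1923825 · 2.932355e-05 ≈ 56.4134.
Here α = 1, so p = 7/n is exactly at the triangle threshold p ~ 1/n. Asymptotically E[X] → c³/6 = 7³/6 = 343/6 ≈ 57.1667, a bounded constant. In this regime the triangle count is asymptotically Poisson(c³/6).

E[X] ≈ 56.4134; in regime p = Θ(1/n^{1}) E[X] stays bounded (at the triangle threshold p ~ 1/n).


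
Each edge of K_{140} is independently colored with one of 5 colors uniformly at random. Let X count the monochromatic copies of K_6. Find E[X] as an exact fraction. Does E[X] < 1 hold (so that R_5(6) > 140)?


E[X] = C(140, 6) · 5^{1 − 15} = 9381724380 · 5^{−14} = 9381724380/6103515625.
As a reduced fraction: E[X] = 1876344876/1220703125 ≈ 1.5371.
Is E[X] < 1? NO.
Since E[X] ≥ 1, the first-moment bound is inconclusive at n = 140; it does NOT by itself certify R_5(6) > 140.

E[X] = 1876344876/1220703125 ≈ 1.5371; E[X] ≥ 1; first-moment method inconclusive here.


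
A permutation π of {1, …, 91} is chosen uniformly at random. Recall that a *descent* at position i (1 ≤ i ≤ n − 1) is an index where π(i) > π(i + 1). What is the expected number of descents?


Write X = Σ X_I over i = 1, …, 90, with X_I the indicator of one descent.
There are 90 indicators.
For each fixed i, the pair (π(i), π(i+1)) is a uniformly random ordered pair of distinct values from {1, …, 91}; by symmetry P[π(i) > π(i+1)] = 1/2.
By linearity: E[X] = 90 · (1/2) = (91 − 1) · (1/2) = 45 ≈ 45.000000.

E[X] = 45 = 45.000000.


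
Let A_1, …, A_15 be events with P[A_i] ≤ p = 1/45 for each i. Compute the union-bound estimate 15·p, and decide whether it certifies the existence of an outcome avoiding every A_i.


Union bound: P[∪_{i=1}^{15} A_i] ≤ Σ_i P[A_i] ≤ 15·p = 15·(1/45) = 1/3.
Numerically: 1/3 ≈ 0.333.
Is 1/3 < 1? YES.
Since P[∪ A_i] ≤ 1/3 < 1, the complement has P[∩ A_i^c] ≥ 1 − 1/3 = 2/3 > 0, so some outcome avoids every A_i.

15·p = 1/3 ≈ 0.333; existence CERTIFIED by the union bound.


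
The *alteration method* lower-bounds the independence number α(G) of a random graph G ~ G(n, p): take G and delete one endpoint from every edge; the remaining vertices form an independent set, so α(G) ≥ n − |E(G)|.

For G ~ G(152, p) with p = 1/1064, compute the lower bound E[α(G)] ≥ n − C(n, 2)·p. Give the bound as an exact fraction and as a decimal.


E[|E(G)|] = C(152, 2)·p = 11476 · (1/1064) = 151/14.
E[α(G)] ≥ n − E[|E(G)|] = 152 − 151/14 = 1977/14.
Numerically: ≈ 141.2143.
(This is only a lower bound; the true E[α(G)] may be larger.)

E[α(G)] ≥ 1977/14 ≈ 141.2143.


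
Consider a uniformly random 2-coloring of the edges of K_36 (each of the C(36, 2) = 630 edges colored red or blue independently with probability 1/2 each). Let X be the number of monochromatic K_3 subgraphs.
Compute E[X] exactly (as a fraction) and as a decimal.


Let X = Σ_S X_S over the C(36, 3) = 7140 subsets S of size 3, where X_S = 1 if the K_3 on S is monochromatic.
For a fixed S, the K_3 on S has C(3, 2) = 3 edges. P[all 3 edges red] = (1/2)^3, and likewise for blue, so P[monochromatic] = 2·(1/2)^3 = 2^{1 − 3} = 1/4.
By linearity: E[X] = C(36, 3) · 2^{1 − 3} = 7140 · 1/4 = 1785.
Numerically: E[X] ≈ 1785.00000.

E[X] = C(36,3)·2^(1−C(3,2)) = 1785 ≈ 1785.00000.


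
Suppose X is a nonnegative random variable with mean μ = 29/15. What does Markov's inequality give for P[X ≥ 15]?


μ = E[X] = 29/15, a = 15.
Markov: P[X ≥ 15] ≤ μ/a = (29/15)/15 = 29/225.
Numerically: ≈ 0.12889.
(Since a = 15 > μ = 1.93333, the bound 29/225 is < 1 and informative.)

P[X ≥ 15] ≤ 29/225 ≈ 0.12889.


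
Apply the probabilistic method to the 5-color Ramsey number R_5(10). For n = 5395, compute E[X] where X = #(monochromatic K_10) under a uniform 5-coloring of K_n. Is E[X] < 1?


E[X] = C(5395, 10) · 5^{1 − 45} = 5708563736675616143322765475706 · 5^{−44} = 5708563736675616143322765475706/5684341886080801486968994140625.
As a reduced fraction: E[X] = 5708563736675616143322765475706/5684341886080801486968994140625 ≈ 1.004.
Is E[X] < 1? NO.
Since E[X] ≥ 1, the first-moment bound is inconclusive at n = 5395; it does NOT by itself certify R_5(10) > 5395.

E[X] = 5708563736675616143322765475706/5684341886080801486968994140625 ≈ 1.004; E[X] ≥ 1; first-moment method inconclusive here.


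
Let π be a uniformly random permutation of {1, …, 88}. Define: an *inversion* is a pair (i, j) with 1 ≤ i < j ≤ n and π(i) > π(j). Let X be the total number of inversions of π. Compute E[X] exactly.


Write X = Σ X_I over the C(88, 2) = 3828 pairs i < j, with X_I the indicator of one inversion.
There are 3828 indicators.
For each fixed pair i < j, the values π(i) and π(j) are two distinct elements of {1, …, 88} in uniformly random order; by symmetry P[π(i) > π(j)] = 1/2.
By linearity: E[X] = 3828 · (1/2) = C(88, 2) · (1/2) = 3828/2 = 1914 ≈ 1914.000000.

E[X] = 1914 = 1914.000000.


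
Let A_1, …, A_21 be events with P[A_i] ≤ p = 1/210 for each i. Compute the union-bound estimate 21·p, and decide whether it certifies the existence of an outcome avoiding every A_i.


Union bound: P[∪_{i=1}^{21} A_i] ≤ Σ_i P[A_i] ≤ 21·p = 21·(1/210) = 1/10.
Numerically: 1/10 ≈ 0.1000000.
Is 1/10 < 1? YES.
Since P[∪ A_i] ≤ 1/10 < 1, the complement has P[∩ A_i^c] ≥ 1 − 1/10 = 9/10 > 0, so some outcome avoids every A_i.

21·p = 1/10 ≈ 0.1000000; existence CERTIFIED by the union bound.


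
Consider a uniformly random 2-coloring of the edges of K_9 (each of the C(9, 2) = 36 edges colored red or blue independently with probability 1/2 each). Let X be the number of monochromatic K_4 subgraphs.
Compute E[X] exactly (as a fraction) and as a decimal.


Let X = Σ_S X_S over the C(9, 4) = 126 subsets S of size 4, where X_S = 1 if the K_4 on S is monochromatic.
For a fixed S, the K_4 on S has C(4, 2) = 6 edges. P[all 6 edges red] = (1/2)^6, and likewise for blue, so P[monochromatic] = 2·(1/2)^6 = 2^{1 − 6} = 1/32.
By linearity: E[X] = C(9, 4) · 2^{1 − 6} = 126 · 1/32 = 63/16.
Numerically: E[X] ≈ 3.938.

E[X] = C(9,4)·2^(1−C(4,2)) = 63/16 ≈ 3.938.


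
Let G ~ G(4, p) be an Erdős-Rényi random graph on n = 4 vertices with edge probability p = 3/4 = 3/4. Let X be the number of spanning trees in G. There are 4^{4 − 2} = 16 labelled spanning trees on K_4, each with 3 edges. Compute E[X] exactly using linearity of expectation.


K_4 has 4^{4 − 2} = 16 labelled spanning trees.
For each such spanning tree H, let X_H = 1 if all 3 edges of H are present in G. Then P[X_H = 1] = p^{3} = (3/4)^{3} = 27/64.
By linearity: E[X] = Σ_H E[X_H] = 16 · p^{3} = 16 · 27/64 = 27/4.
Numerically: E[X] ≈ 6.75.

E[X] = 16 · (3/4)^{3} = 27/4 ≈ 6.75.


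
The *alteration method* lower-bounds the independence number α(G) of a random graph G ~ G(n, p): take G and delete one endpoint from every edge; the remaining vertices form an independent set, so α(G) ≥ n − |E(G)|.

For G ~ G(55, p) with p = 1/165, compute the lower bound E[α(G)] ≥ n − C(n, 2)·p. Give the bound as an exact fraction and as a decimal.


E[|E(G)|] = C(55, 2)·p = 1485 · (1/165) = 9.
E[α(G)] ≥ n − E[|E(G)|] = 55 − 9 = 46.
Numerically: ≈ 46.0000.
(This is only a lower bound; the true E[α(G)] may be larger.)

E[α(G)] ≥ 46 ≈ 46.0000.


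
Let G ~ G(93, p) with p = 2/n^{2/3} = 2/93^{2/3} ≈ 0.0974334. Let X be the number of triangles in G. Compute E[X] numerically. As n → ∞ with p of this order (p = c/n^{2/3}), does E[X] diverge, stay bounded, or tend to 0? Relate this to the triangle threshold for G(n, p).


Number of potential triangles: C(93, 3) = 129766.
Each occurs with probability p³ ≈ (0.0974334)³ ≈ 9.24962423e-04.
By linearity: E[X] = C(93, 3)·p³ ≈ 129766 · 9.24962423e-04 ≈ 120.028674.
Since α = 2/3 < 1, p = c/n^{2/3} ≫ 1/n is above the triangle threshold p ~ 1/n. Asymptotically E[X] ~ (c³/6)·n^{3(1−α)} = (2³/6)·n^{1} → ∞; triangles are abundant w.h.p.

E[X] ≈ 120.028674; in regime p = Θ(1/n^{2/3}) E[X] diverges (above the triangle threshold p ~ 1/n).


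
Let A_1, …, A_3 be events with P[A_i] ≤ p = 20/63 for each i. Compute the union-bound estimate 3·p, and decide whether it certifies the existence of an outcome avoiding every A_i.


Union bound: P[∪_{i=1}^{3} A_i] ≤ Σ_i P[A_i] ≤ 3·p = 3·(20/63) = 20/21.
Numerically: 20/21 ≈ 0.952.
Is 20/21 < 1? YES.
Since P[∪ A_i] ≤ 20/21 < 1, the complement has P[∩ A_i^c] ≥ 1 − 20/21 = 1/21 > 0, so some outcome avoids every A_i.

3·p = 20/21 ≈ 0.952; existence CERTIFIED by the union bound.


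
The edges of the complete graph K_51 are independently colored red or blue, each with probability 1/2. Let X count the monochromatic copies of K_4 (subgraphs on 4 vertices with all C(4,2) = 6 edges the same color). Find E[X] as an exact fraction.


Let X = Σ_S X_S over the C(51, 4) = 249900 subsets S of size 4, where X_S = 1 if the K_4 on S is monochromatic.
For a fixed S, the K_4 on S has C(4, 2) = 6 edges. P[all 6 edges red] = (1/2)^6, and likewise for blue, so P[monochromatic] = 2·(1/2)^6 = 2^{1 − 6} = 1/32.
By linearity: E[X] = C(51, 4) · 2^{1 − 6} = 249900 · 1/32 = 62475/8.
Numerically: E[X] ≈ 7809.3750.

E[X] = C(51,4)·2^(1−C(4,2)) = 62475/8 ≈ 7809.3750.


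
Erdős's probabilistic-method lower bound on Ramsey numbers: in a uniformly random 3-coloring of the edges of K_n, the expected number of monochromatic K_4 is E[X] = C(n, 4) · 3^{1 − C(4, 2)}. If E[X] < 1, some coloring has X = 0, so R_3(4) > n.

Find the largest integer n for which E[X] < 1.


We need C(n, 4) · 3^{1 − 6} < 1, i.e. C(n, 4) < 3^{6 − 1} = 243.
Check values of n near the boundary:
  n = 9: C(9, 4) = 126; 126 < 243? YES
  n = 10: C(10, 4) = 210; 210 < 243? YES
  n = 11: C(11, 4) = 330; 330 < 243? NO
  n = 12: C(12, 4) = 495; 495 < 243? NO
The largest n with C(n, 4) < 243 is n = 10 (where E[X] = 70/81 ≈ 0.864). Hence R_3(4) > 10, i.e. R_3(4) ≥ 11.

Largest n = 10; hence R_3(4) > 10.


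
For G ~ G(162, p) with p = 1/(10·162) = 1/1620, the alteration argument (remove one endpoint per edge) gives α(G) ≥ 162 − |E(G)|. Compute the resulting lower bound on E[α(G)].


E[|E(G)|] = C(162, 2)·p = 13041 · (1/1620) = 161/20.
E[α(G)] ≥ n − E[|E(G)|] = 162 − 161/20 = 3079/20.
Numerically: ≈ 153.950000.
(This is only a lower bound; the true E[α(G)] may be larger.)

E[α(G)] ≥ 3079/20 ≈ 153.950000.


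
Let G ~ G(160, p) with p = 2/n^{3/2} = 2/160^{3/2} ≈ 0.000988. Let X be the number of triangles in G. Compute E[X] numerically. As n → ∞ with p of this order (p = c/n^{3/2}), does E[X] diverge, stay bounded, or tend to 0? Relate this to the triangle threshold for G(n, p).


Number of potential triangles: C(160, 3) = 669920.
Each occurs with probability p³ ≈ (0.000988)³ ≈ 9.65051e-10.
By linearity: E[X] = C(160, 3)·p³ ≈ 669920 · 9.65051e-10 ≈ 0.001.
Since α = 3/2 > 1, p = c/n^{3/2} = o(1/n) is below the triangle threshold p ~ 1/n. Asymptotically E[X] ~ (c³/6)·n^{3(1−α)} = (2³/6)·n^{-1.5} → 0, so by Markov's inequality G has no triangles w.h.p.

E[X] ≈ 0.001; in regime p = Θ(1/n^{3/2}) E[X] tends to 0 (below the triangle threshold p ~ 1/n).


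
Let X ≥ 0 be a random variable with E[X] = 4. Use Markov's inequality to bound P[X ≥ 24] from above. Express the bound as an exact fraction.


μ = E[X] = 4, a = 24.
Markov: P[X ≥ 24] ≤ μ/a = (4)/24 = 1/6.
Numerically: ≈ 0.16667.
(Since a = 24 > μ = 4.00000, the bound 1/6 is < 1 and informative.)

P[X ≥ 24] ≤ 1/6 ≈ 0.16667.


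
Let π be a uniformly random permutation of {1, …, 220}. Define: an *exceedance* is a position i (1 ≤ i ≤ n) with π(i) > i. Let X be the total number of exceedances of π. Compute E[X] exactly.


Write X = Σ_{i=1}^{220} X_i, where X_i = 1_{π(i) > i}.
For each fixed i, π(i) is uniform over {1, …, 220} (marginal of a uniform permutation), so P[π(i) > i] = (n − i)/n. Summing: Σ_{i=1}^{220} (n − i)/n = (0 + 1 + … + 219)/220 = 220(220 − 1)/(2·220) = (220 − 1)/2.
Hence E[X] = Σ_{i=1}^{220} (220 − i)/220 = 219/2 ≈ 109.500000.

E[X] = 219/2 = 109.500000.


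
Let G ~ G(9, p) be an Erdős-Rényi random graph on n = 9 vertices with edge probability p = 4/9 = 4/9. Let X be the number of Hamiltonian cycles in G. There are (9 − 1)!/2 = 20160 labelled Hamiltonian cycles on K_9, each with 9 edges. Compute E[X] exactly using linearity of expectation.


K_9 has (9 − 1)!/2 = 20160 labelled Hamiltonian cycles.
For each such Hamiltonian cycle H, let X_H = 1 if all 9 edges of H are present in G. Then P[X_H = 1] = p^{9} = (4/9)^{9} = 262144/387420489.
Summing the indicators: E[X] = Σ_H E[X_H] = 20160 · p^{9} = 20160 · 262144/387420489 = 587202560/43046721.
Numerically: E[X] ≈ 13.6.

E[X] = 20160 · (4/9)^{9} = 587202560/43046721 ≈ 13.6.


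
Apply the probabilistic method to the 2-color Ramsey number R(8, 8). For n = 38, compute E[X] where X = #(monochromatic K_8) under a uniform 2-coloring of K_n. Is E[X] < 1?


E[X] = C(38, 8) · 2^{1 − 28} = 48903492 · 2^{−27} = 48903492/134217728.
As a reduced fraction: E[X] = 12225873/33554432 ≈ 0.36436.
Is E[X] < 1? YES.
Since E[X] < 1, there exists a 2-coloring of K_{38} with no monochromatic K_8; hence R(8, 8) > 38.

E[X] = 12225873/33554432 ≈ 0.36436; E[X] < 1, so R(8, 8) > 38.


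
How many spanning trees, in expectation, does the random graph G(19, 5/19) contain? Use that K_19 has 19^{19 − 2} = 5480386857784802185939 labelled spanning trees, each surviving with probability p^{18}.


K_19 has 19^{19 − 2} = 5480386857784802185939 labelled spanning trees.
For each such spanning tree H, let X_H = 1 if all 18 edges of H are present in G. Then P[X_H = 1] = p^{18} = (5/19)^{18} = 3814697265625/104127350297911241532841.
Summing the indicators: E[X] = Σ_H E[X_H] = 5480386857784802185939 · p^{18} = 5480386857784802185939 · 3814697265625/104127350297911241532841 = 3814697265625/19.
Numerically: E[X] ≈ 2.00774e+11.

E[X] = 5480386857784802185939 · (5/19)^{18} = 3814697265625/19 ≈ 2.00774e+11.


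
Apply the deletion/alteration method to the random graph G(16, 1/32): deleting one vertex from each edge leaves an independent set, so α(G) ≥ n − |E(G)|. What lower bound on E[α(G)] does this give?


E[|E(G)|] = C(16, 2)·p = 120 · (1/32) = 15/4.
E[α(G)] ≥ n − E[|E(G)|] = 16 − 15/4 = 49/4.
Numerically: ≈ 12.250.
(This is only a lower bound; the true E[α(G)] may be larger.)

E[α(G)] ≥ 49/4 ≈ 12.250.


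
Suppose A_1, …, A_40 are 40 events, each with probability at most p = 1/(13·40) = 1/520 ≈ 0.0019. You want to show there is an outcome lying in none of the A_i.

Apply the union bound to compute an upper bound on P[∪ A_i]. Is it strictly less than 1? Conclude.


Union bound: P[∪_{i=1}^{40} A_i] ≤ Σ_i P[A_i] ≤ 40·p = 40·(1/520) = 1/13.
Numerically: 1/13 ≈ 0.0769.
Is 1/13 < 1? YES.
Since P[∪ A_i] ≤ 1/13 < 1, the complement has P[∩ A_i^c] ≥ 1 − 1/13 = 12/13 > 0, so some outcome avoids every A_i.

40·p = 1/13 ≈ 0.0769; existence CERTIFIED by the union bound.


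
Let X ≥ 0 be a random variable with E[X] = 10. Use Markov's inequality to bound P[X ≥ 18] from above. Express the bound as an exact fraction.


μ = E[X] = 10, a = 18.
Markov: P[X ≥ 18] ≤ μ/a = (10)/18 = 5/9.
Numerically: ≈ 0.55556.
(Since a = 18 > μ = 10.00000, the bound 5/9 is < 1 and informative.)

P[X ≥ 18] ≤ 5/9 ≈ 0.55556.


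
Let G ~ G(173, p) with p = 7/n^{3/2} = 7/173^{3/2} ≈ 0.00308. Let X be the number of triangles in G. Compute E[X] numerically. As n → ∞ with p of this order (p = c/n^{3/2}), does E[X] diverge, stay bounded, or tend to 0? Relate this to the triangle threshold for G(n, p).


Number of potential triangles: C(173, 3) = 848046.
Each occurs with probability p³ ≈ (0.00308)³ ≈ 2.91130e-08.
By linearity: E[X] = C(173, 3)·p³ ≈ 848046 · 2.91130e-08 ≈ 0.025.
Since α = 3/2 > 1, p = c/n^{3/2} = o(1/n) is below the triangle threshold p ~ 1/n. Asymptotically E[X] ~ (c³/6)·n^{3(1−α)} = (7³/6)·n^{-1.5} → 0, so by Markov's inequality G has no triangles w.h.p.

E[X] ≈ 0.025; in regime p = Θ(1/n^{3/2}) E[X] tends to 0 (below the triangle threshold p ~ 1/n).


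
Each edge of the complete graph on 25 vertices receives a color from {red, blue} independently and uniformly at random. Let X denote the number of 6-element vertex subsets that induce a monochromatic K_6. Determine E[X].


Let X = Σ_S X_S over the C(25, 6) = 177100 subsets S of size 6, where X_S = 1 if the K_6 on S is monochromatic.
For a fixed S, the K_6 on S has C(6, 2) = 15 edges. P[all 15 edges red] = (1/2)^15, and likewise for blue, so P[monochromatic] = 2·(1/2)^15 = 2^{1 − 15} = 1/16384.
By linearity of expectation: E[X] = C(25, 6) · 2^{1 − 15} = 177100 · 1/16384 = 44275/4096.
Numerically: E[X] ≈ 10.8093.

E[X] = C(25,6)·2^(1−C(6,2)) = 44275/4096 ≈ 10.8093.


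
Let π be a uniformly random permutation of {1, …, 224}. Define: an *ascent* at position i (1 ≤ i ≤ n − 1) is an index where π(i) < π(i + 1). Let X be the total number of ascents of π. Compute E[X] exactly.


Write X = Σ X_I over i = 1, …, 223, with X_I the indicator of one ascent.
There are 223 indicators.
For each fixed i, the pair (π(i), π(i+1)) is a uniformly random ordered pair of distinct values from {1, …, 224}; by symmetry P[π(i) < π(i+1)] = 1/2.
By linearity: E[X] = 223 · (1/2) = (224 − 1) · (1/2) = 223/2 ≈ 111.50000.

E[X] = 223/2 = 111.50000.


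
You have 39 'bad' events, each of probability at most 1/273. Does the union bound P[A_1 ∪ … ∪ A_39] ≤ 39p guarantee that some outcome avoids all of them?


Union bound: P[∪_{i=1}^{39} A_i] ≤ Σ_i P[A_i] ≤ 39·p = 39·(1/273) = 1/7.
Numerically: 1/7 ≈ 0.143.
Is 1/7 < 1? YES.
Since P[∪ A_i] ≤ 1/7 < 1, the complement has P[∩ A_i^c] ≥ 1 − 1/7 = 6/7 > 0, so some outcome avoids every A_i.

39·p = 1/7 ≈ 0.143; existence CERTIFIED by the union bound.


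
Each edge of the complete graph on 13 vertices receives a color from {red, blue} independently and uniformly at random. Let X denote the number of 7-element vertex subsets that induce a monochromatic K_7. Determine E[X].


Let X = Σ_S X_S over the C(13, 7) = 1716 subsets S of size 7, where X_S = 1 if the K_7 on S is monochromatic.
For a fixed S, the K_7 on S has C(7, 2) = 21 edges. P[all 21 edges red] = (1/2)^21, and likewise for blue, so P[monochromatic] = 2·(1/2)^21 = 2^{1 − 21} = 1/1048576.
By linearity of expectation: E[X] = C(13, 7) · 2^{1 − 21} = 1716 · 1/1048576 = 429/262144.
Numerically: E[X] ≈ 0.0016.

E[X] = C(13,7)·2^(1−C(7,2)) = 429/262144 ≈ 0.0016.


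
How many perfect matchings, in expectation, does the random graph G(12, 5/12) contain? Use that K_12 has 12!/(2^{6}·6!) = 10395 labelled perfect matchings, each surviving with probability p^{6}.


K_12 has 12!/(2^{6}·6!) = 10395 labelled perfect matchings.
For each such perfect matching H, let X_H = 1 if all 6 edges of H are present in G. Then P[X_H = 1] = p^{6} = (5/12)^{6} = 15625/2985984.
Summing the indicators: E[X] = Σ_H E[X_H] = 10395 · p^{6} = 10395 · 15625/2985984 = 6015625/110592.
Numerically: E[X] ≈ 54.3948.

E[X] = 10395 · (5/12)^{6} = 6015625/110592 ≈ 54.3948.


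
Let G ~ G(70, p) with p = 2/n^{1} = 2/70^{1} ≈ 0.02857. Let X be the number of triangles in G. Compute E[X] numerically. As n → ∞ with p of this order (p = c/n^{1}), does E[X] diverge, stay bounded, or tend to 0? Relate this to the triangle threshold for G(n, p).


Number of potential triangles: C(70, 3) = 54740.
Each occurs with probability p³ ≈ (0.02857)³ ≈ 2.332362e-05.
By linearity: E[X] = C(70, 3)·p³ ≈ 54740 · 2.332362e-05 ≈ 1.2767.
Here α = 1, so p = 2/n is exactly at the triangle threshold p ~ 1/n. Asymptotically E[X] → c³/6 = 2³/6 = 4/3 ≈ 1.3333, a bounded constant. In this regime the triangle count is asymptotically Poisson(c³/6).

E[X] ≈ 1.2767; in regime p = Θ(1/n^{1}) E[X] stays bounded (at the triangle threshold p ~ 1/n).


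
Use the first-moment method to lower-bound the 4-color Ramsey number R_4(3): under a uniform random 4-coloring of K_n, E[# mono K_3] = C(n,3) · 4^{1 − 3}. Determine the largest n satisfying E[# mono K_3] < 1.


We need C(n, 3) · 4^{1 − 3} < 1, i.e. C(n, 3) < 4^{3 − 1} = 16.
Check values of n near the boundary:
  n = 3: C(3, 3) = 1; 1 < 16? YES
  n = 4: C(4, 3) = 4; 4 < 16? YES
  n = 5: C(5, 3) = 10; 10 < 16? YES
  n = 6: C(6, 3) = 20; 20 < 16? NO
  n = 7: C(7, 3) = 35; 35 < 16? NO
  n = 8: C(8, 3) = 56; 56 < 16? NO
The largest n with C(n, 3) < 16 is n = 5 (where E[X] = 5/8 ≈ 0.625000). Hence R_4(3) > 5, i.e. R_4(3) ≥ 6.

Largest n = 5; hence R_4(3) > 5.


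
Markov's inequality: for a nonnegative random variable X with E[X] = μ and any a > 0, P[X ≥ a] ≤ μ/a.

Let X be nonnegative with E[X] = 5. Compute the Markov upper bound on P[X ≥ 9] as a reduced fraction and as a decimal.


μ = E[X] = 5, a = 9.
Markov: P[X ≥ 9] ≤ μ/a = (5)/9 = 5/9.
Numerically: ≈ 0.55556.
(Since a = 9 > μ = 5.00000, the bound 5/9 is < 1 and informative.)

P[X ≥ 9] ≤ 5/9 ≈ 0.55556.


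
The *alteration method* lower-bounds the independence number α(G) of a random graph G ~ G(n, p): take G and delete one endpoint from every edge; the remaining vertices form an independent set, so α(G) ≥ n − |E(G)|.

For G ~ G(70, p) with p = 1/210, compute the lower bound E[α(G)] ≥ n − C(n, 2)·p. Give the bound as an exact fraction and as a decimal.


E[|E(G)|] = C(70, 2)·p = 2415 · (1/210) = 23/2.
E[α(G)] ≥ n − E[|E(G)|] = 70 − 23/2 = 117/2.
Numerically: ≈ 58.50000.
(This is only a lower bound; the true E[α(G)] may be larger.)

E[α(G)] ≥ 117/2 ≈ 58.50000.


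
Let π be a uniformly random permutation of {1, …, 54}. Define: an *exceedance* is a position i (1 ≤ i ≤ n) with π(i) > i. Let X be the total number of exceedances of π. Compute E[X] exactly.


Write X = Σ_{i=1}^{54} X_i, where X_i = 1_{π(i) > i}.
For each fixed i, π(i) is uniform over {1, …, 54} (marginal of a uniform permutation), so P[π(i) > i] = (n − i)/n. Summing: Σ_{i=1}^{54} (n − i)/n = (0 + 1 + … + 53)/54 = 54(54 − 1)/(2·54) = (54 − 1)/2.
Hence E[X] = Σ_{i=1}^{54} (54 − i)/54 = 53/2 ≈ 26.500000.

E[X] = 53/2 = 26.500000.


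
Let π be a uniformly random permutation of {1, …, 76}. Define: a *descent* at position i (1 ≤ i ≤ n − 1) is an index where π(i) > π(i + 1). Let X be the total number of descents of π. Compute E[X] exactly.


Write X = Σ X_I over i = 1, …, 75, with X_I the indicator of one descent.
There are 75 indicators.
For each fixed i, the pair (π(i), π(i+1)) is a uniformly random ordered pair of distinct values from {1, …, 76}; by symmetry P[π(i) > π(i+1)] = 1/2.
By linearity: E[X] = 75 · (1/2) = (76 − 1) · (1/2) = 75/2 ≈ 37.500000.

E[X] = 75/2 = 37.500000.


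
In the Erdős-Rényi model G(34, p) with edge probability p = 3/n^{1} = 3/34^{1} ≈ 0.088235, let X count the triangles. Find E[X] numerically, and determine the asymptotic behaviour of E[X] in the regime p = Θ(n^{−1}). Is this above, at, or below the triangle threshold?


Number of potential triangles: C(34, 3) = 5984.
Each occurs with probability p³ ≈ (0.088235)³ ≈ 6.8695298e-04.
By linearity: E[X] = C(34, 3)·p³ ≈ 5984 · 6.8695298e-04 ≈ 4.11073.
Here α = 1, so p = 3/n is exactly at the triangle threshold p ~ 1/n. Asymptotically E[X] → c³/6 = 3³/6 = 9/2 ≈ 4.50000, a bounded constant. In this regime the triangle count is asymptotically Poisson(c³/6).

E[X] ≈ 4.11073; in regime p = Θ(1/n^{1}) E[X] stays bounded (at the triangle threshold p ~ 1/n).
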